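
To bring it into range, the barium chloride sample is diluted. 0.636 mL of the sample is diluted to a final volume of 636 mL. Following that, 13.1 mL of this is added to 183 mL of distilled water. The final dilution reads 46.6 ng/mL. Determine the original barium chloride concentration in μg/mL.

Overall dilution factor = 1000 × 14.97 = 1.50 × 10⁴.
Original = 46.6 ng/mL × 1.50 × 10⁴ = 6.98 × 10⁵ ng/mL = 698 μg/mL.

698 μg/mL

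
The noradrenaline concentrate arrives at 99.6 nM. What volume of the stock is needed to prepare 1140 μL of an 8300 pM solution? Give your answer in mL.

0.0950 mL

8300 pM = 8.30 nM.
V₁ = C₂V₂/C₁ = 8.30 × 1140 / 99.6 = 95.0 μL = 0.0950 mL.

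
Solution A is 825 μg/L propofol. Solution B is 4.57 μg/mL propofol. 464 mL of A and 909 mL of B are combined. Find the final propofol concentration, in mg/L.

C_B = 4.57 μg/mL = 4570 μg/L.
C_mix = (C_A·V_A + C_B·V_B)/(V_A + V_B) = (825×464 + 4570×909) / 1373 = 3304 μg/L = 3.30 mg/L.

3.30 mg/L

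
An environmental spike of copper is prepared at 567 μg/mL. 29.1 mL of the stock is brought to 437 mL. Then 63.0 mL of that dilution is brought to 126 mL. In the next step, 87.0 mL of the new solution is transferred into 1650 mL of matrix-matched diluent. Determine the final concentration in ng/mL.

Overall dilution factor = 15.02 × 2 × 19.97 = 600.
567 μg/mL / 600 = 0.946 μg/mL = 946 ng/mL.

946 ng/mL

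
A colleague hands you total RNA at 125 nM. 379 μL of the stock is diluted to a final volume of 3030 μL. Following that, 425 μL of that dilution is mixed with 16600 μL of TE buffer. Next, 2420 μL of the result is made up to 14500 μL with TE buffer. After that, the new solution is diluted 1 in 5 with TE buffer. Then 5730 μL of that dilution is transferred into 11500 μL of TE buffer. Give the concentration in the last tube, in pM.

4.33 pM

Overall dilution factor = 7.995 × 40.06 × 5.992 × 5 × 3.007 = 2.89 × 10⁴.
125 nM / 2.89 × 10⁴ = 4.33 × 10⁻³ nM = 4.33 pM.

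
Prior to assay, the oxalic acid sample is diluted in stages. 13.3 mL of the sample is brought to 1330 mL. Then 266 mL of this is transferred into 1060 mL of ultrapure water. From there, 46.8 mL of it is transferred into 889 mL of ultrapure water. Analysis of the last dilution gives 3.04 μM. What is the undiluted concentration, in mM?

30.3 mM

Overall dilution factor = 100 × 4.985 × 20.00 = 9968.
Original = 3.04 μM × 9968 = 3.03 × 10⁴ μM = 30.3 mM.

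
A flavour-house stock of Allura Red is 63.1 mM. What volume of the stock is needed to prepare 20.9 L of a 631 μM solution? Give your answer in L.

631 μM = 0.631 mM.
V₁ = C₂V₂/C₁ = 0.631 × 20.9 / 63.1 = 0.209 L.

0.209 L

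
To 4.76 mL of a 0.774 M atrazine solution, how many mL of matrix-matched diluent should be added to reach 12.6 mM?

288 mL

12.6 mM = 0.0126 M.
V₂ = C₁V₁/C₂ = 0.774 × 4.76 / 0.0126 = 292 mL.
Diluent to add = V₂ − V₁ = 292 − 4.76 = 288 mL.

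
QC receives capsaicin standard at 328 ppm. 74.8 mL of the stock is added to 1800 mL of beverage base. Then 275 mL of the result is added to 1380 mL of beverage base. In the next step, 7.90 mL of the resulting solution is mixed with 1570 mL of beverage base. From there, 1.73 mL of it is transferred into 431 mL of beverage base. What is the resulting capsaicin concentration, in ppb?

Overall dilution factor = 25.06 × 6.018 × 199.7 × 250.1 = 7.54 × 10⁶.
328 ppm / 7.54 × 10⁶ = 4.35 × 10⁻⁵ ppm = 0.0435 ppb.

0.0435 ppb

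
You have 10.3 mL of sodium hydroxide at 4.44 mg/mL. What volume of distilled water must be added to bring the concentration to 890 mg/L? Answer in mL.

41.1 mL

890 mg/L = 0.890 mg/mL.
V₂ = C₁V₁/C₂ = 4.44 × 10.3 / 0.890 = 51.4 mL.
Diluent to add = V₂ − V₁ = 51.4 − 10.3 = 41.1 mL.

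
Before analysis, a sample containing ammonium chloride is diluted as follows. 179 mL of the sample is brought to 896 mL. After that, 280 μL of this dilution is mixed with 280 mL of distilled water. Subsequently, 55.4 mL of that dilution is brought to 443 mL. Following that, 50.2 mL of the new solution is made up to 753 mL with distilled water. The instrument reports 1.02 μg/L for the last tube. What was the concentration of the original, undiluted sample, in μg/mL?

613 μg/mL

Overall dilution factor = 5.006 × 1001 × 7.996 × 15 = 6.01 × 10⁵.
Original = 1.02 μg/L × 6.01 × 10⁵ = 6.13 × 10⁵ μg/L = 613 μg/mL.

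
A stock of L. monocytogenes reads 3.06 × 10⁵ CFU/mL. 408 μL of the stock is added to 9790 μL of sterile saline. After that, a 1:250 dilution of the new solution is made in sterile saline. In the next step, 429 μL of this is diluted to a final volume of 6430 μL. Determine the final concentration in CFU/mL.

Overall dilution factor = 25.00 × 250 × 14.99 = 9.37 × 10⁴.
3.06 × 10⁵ CFU/mL / 9.37 × 10⁴ = 3.27 CFU/mL.

3.27 CFU/mL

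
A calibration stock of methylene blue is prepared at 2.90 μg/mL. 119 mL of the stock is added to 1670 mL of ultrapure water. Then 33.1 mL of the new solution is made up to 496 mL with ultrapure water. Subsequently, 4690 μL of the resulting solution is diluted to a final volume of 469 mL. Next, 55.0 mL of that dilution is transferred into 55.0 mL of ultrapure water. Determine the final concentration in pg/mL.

64.4 pg/mL

Overall dilution factor = 15.03 × 14.98 × 100 × 2 = 4.51 × 10⁴.
2.90 μg/mL / 4.51 × 10⁴ = 6.44 × 10⁻⁵ μg/mL = 64.4 pg/mL.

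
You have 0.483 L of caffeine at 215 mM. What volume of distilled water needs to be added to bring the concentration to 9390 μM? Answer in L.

9390 μM = 9.39 mM.
V₂ = C₁V₁/C₂ = 215 × 0.483 / 9.39 = 11.1 L.
Diluent to add = V₂ − V₁ = 11.1 − 0.483 = 10.6 L.

10.6 L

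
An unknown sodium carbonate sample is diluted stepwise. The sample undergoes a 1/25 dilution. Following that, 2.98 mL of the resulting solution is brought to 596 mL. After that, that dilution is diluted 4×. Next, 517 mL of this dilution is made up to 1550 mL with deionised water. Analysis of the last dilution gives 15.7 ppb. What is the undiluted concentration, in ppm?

Overall dilution factor = 25 × 200 × 4 × 2.998 = 6.00 × 10⁴.
Original = 15.7 ppb × 6.00 × 10⁴ = 9.41 × 10⁵ ppb = 941 ppm.

941 ppm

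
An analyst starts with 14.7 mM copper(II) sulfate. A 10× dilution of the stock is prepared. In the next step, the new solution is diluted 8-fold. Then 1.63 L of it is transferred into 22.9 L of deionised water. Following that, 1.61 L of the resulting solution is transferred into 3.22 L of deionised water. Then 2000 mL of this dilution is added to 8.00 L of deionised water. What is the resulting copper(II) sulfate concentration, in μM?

Overall dilution factor = 10 × 8 × 15.05 × 3 × 5 = 1.81 × 10⁴.
14.7 mM / 1.81 × 10⁴ = 8.14 × 10⁻⁴ mM = 0.814 μM.

0.814 μM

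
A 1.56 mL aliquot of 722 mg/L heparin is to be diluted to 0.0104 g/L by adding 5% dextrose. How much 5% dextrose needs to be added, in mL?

0.0104 g/L = 10.4 mg/L.
V₂ = C₁V₁/C₂ = 722 × 1.56 / 10.4 = 108 mL.
Diluent to add = V₂ − V₁ = 108 − 1.56 = 107 mL.

107 mL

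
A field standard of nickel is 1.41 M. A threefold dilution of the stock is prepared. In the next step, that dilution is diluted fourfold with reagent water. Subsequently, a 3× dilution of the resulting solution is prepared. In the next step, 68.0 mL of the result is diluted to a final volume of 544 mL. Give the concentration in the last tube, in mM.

Overall dilution factor = 3 × 4 × 3 × 8 = 288.
1.41 M / 288 = 4.90 × 10⁻³ M = 4.90 mM.

4.90 mM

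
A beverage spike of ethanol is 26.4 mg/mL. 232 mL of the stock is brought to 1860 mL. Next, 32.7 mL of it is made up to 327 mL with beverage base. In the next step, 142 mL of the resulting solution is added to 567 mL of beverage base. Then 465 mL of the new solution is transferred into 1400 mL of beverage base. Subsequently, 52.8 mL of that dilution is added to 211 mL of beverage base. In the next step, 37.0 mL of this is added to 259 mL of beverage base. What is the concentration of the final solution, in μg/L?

Overall dilution factor = 8.017 × 10 × 4.993 × 4.011 × 4.996 × 8 = 6.42 × 10⁴.
26.4 mg/mL / 6.42 × 10⁴ = 4.11 × 10⁻⁴ mg/mL = 411 μg/L.

411 μg/L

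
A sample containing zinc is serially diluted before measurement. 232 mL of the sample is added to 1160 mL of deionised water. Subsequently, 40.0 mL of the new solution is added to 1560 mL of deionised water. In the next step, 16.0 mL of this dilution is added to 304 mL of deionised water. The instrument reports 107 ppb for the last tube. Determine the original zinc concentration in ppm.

514 ppm

Overall dilution factor = 6 × 40 × 20 = 4800.
Original = 107 ppb × 4800 = 5.14 × 10⁵ ppb = 514 ppm.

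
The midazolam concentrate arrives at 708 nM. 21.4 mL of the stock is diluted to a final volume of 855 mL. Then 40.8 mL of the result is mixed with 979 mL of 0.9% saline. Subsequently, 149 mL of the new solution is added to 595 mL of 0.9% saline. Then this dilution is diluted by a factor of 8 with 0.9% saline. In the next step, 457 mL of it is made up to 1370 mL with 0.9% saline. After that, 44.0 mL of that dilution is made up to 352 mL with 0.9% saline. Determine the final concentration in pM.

0.740 pM

Overall dilution factor = 39.95 × 25.00 × 4.993 × 8 × 2.998 × 8 = 9.57 × 10⁵.
708 nM / 9.57 × 10⁵ = 7.40 × 10⁻⁴ nM = 0.740 pM.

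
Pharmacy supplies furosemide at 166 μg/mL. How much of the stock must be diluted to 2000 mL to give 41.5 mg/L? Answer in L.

41.5 mg/L = 41.5 μg/mL.
V₁ = C₂V₂/C₁ = 41.5 × 2000 / 166 = 500 mL = 0.500 L.

0.500 L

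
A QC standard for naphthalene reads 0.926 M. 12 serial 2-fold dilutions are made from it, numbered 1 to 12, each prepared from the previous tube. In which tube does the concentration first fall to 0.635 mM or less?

tube 11

Tube n has concentration 0.926 M / 2ⁿ.
Need 2ⁿ ≥ 0.926 M / 0.635 mM = 1458, so n ≥ 10.51.
First such tube: n = 11.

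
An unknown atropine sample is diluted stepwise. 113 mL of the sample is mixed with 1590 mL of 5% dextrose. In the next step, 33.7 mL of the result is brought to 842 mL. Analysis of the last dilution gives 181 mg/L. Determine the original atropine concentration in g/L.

Overall dilution factor = 15.07 × 24.99 = 377.
Original = 181 mg/L × 377 = 6.82 × 10⁴ mg/L = 68.2 g/L.

68.2 g/L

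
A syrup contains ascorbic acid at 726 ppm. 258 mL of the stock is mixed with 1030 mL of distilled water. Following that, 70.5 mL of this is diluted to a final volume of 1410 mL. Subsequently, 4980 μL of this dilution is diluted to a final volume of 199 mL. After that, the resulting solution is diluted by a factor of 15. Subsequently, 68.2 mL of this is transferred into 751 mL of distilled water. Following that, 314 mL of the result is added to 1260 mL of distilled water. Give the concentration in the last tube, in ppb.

Overall dilution factor = 4.992 × 20 × 39.96 × 15 × 12.01 × 5.013 = 3.60 × 10⁶.
726 ppm / 3.60 × 10⁶ = 2.01 × 10⁻⁴ ppm = 0.201 ppb.

0.201 ppb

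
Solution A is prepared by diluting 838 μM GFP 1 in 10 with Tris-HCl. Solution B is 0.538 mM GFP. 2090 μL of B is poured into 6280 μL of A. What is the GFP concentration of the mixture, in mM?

0.197 mM

C_A = 838 μM / 10 = 83.8 μM.
C_B = 0.538 mM = 538 μM.
C_mix = (C_A·V_A + C_B·V_B)/(V_A + V_B) = (83.8×6280 + 538×2090) / 8370 = 197 μM = 0.197 mM.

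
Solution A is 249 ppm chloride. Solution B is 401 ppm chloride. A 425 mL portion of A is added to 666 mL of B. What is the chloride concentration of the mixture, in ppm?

C_mix = (C_A·V_A + C_B·V_B)/(V_A + V_B) = (249×425 + 401×666) / 1091 = 342 ppm.

342 ppm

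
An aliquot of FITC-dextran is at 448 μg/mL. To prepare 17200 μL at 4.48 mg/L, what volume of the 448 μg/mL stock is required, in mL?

0.172 mL

4.48 mg/L = 4.48 μg/mL.
V₁ = C₂V₂/C₁ = 4.48 × 17200 / 448 = 172 μL = 0.172 mL.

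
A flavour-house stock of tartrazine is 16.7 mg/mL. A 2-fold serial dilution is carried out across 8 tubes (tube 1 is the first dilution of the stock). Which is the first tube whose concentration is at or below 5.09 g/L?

tube 2

Tube n has concentration 16.7 mg/mL / 2ⁿ.
Need 2ⁿ ≥ 16.7 mg/mL / 5.09 g/L = 3.28, so n ≥ 1.71.
First such tube: n = 2.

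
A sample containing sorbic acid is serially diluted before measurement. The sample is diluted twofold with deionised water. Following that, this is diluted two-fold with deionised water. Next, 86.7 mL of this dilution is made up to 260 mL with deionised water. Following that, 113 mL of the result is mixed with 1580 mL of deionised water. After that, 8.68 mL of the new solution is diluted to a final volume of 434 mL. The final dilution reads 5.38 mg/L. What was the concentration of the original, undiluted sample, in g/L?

48.3 g/L

Overall dilution factor = 2 × 2 × 2.999 × 14.98 × 50 = 8986.
Original = 5.38 mg/L × 8986 = 4.83 × 10⁴ mg/L = 48.3 g/L.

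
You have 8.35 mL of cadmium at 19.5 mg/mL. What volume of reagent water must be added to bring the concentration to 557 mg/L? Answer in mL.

284 mL

557 mg/L = 0.557 mg/mL.
V₂ = C₁V₁/C₂ = 19.5 × 8.35 / 0.557 = 292 mL.
Diluent to add = V₂ − V₁ = 292 − 8.35 = 284 mL.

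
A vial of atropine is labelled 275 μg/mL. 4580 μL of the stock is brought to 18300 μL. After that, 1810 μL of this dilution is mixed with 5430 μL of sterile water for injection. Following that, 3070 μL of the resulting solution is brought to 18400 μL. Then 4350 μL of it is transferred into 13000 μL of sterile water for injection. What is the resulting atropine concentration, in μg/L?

Overall dilution factor = 3.996 × 4 × 5.993 × 3.989 = 382.
275 μg/mL / 382 = 0.720 μg/mL = 720 μg/L.

720 μg/L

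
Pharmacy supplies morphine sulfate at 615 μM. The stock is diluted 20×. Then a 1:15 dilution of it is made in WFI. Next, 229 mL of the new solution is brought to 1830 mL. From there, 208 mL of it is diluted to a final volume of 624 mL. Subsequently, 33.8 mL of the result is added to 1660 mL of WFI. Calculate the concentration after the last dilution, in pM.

1710 pM

Overall dilution factor = 20 × 15 × 7.991 × 3 × 50.11 = 3.60 × 10⁵.
615 μM / 3.60 × 10⁵ = 1.71 × 10⁻³ μM = 1710 pM.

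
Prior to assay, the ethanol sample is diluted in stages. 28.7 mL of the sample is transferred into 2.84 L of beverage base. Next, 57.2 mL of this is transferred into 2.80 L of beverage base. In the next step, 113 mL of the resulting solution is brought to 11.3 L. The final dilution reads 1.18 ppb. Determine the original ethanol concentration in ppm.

Overall dilution factor = 99.95 × 49.95 × 100 = 4.99 × 10⁵.
Original = 1.18 ppb × 4.99 × 10⁵ = 5.89 × 10⁵ ppb = 589 ppm.

589 ppm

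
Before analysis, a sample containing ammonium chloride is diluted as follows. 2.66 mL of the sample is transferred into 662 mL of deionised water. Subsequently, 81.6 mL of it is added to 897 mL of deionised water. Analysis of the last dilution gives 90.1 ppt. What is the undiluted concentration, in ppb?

270 ppb

Overall dilution factor = 249.9 × 11.99 = 2997.
Original = 90.1 ppt × 2997 = 2.70 × 10⁵ ppt = 270 ppb.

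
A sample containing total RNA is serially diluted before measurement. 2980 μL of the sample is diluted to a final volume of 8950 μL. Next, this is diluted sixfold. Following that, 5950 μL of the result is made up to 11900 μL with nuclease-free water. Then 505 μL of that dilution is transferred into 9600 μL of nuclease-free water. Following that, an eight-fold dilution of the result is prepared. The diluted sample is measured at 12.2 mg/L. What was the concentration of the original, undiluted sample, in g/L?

70.4 g/L

Overall dilution factor = 3.003 × 6 × 2 × 20.01 × 8 = 5769.
Original = 12.2 mg/L × 5769 = 7.04 × 10⁴ mg/L = 70.4 g/L.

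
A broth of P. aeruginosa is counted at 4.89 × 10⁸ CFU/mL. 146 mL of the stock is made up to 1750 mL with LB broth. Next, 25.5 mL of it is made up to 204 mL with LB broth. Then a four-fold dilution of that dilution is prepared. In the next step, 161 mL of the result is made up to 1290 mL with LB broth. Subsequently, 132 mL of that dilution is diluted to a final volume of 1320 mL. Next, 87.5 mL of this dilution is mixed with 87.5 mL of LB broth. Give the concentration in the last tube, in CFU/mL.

7960 CFU/mL

Overall dilution factor = 11.99 × 8 × 4 × 8.012 × 10 × 2 = 6.15 × 10⁴.
4.89 × 10⁸ CFU/mL / 6.15 × 10⁴ = 7960 CFU/mL.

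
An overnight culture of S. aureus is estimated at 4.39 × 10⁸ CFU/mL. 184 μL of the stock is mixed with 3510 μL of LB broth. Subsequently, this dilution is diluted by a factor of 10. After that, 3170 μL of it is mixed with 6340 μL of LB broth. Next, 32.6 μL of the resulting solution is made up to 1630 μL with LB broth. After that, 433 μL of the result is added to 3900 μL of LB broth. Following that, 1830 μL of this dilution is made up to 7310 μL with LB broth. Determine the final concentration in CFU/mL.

365 CFU/mL

Overall dilution factor = 20.08 × 10 × 3 × 50 × 10.01 × 3.995 = 1.20 × 10⁶.
4.39 × 10⁸ CFU/mL / 1.20 × 10⁶ = 365 CFU/mL.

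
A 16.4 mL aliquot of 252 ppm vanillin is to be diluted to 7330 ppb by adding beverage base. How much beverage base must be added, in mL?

7330 ppb = 7.33 ppm.
V₂ = C₁V₁/C₂ = 252 × 16.4 / 7.33 = 564 mL.
Diluent to add = V₂ − V₁ = 564 − 16.4 = 547 mL.

547 mL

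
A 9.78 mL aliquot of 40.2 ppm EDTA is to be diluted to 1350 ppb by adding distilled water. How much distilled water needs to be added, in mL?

281 mL

1350 ppb = 1.35 ppm.
V₂ = C₁V₁/C₂ = 40.2 × 9.78 / 1.35 = 291 mL.
Diluent to add = V₂ − V₁ = 291 − 9.78 = 281 mL.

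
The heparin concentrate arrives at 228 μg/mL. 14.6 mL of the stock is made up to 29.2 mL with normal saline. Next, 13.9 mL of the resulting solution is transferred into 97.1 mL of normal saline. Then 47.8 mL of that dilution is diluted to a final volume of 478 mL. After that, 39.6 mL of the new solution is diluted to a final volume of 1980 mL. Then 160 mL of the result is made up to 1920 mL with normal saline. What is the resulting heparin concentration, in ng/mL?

Overall dilution factor = 2 × 7.986 × 10 × 50 × 12 = 9.58 × 10⁴.
228 μg/mL / 9.58 × 10⁴ = 2.38 × 10⁻³ μg/mL = 2.38 ng/mL.

2.38 ng/mL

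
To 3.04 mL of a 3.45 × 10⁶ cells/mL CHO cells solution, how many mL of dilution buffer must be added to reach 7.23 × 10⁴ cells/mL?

V₂ = C₁V₁/C₂ = 3.45 × 10⁶ × 3.04 / 7.23 × 10⁴ = 145 mL.
Diluent to add = V₂ − V₁ = 145 − 3.04 = 142 mL.

142 mL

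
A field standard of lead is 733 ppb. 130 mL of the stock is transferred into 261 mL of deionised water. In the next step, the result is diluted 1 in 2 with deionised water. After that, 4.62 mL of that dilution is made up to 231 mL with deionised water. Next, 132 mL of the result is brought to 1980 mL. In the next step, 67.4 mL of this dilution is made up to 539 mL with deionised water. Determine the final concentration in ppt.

20.3 ppt

Overall dilution factor = 3.008 × 2 × 50 × 15 × 7.997 = 3.61 × 10⁴.
733 ppb / 3.61 × 10⁴ = 0.0203 ppb = 20.3 ppt.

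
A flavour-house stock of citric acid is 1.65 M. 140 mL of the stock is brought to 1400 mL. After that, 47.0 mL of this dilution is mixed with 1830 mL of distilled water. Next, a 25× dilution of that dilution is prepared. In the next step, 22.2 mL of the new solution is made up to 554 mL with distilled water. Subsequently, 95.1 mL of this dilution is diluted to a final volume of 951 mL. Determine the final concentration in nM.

662 nM

Overall dilution factor = 10 × 39.94 × 25 × 24.95 × 10 = 2.49 × 10⁶.
1.65 M / 2.49 × 10⁶ = 6.62 × 10⁻⁷ M = 662 nM.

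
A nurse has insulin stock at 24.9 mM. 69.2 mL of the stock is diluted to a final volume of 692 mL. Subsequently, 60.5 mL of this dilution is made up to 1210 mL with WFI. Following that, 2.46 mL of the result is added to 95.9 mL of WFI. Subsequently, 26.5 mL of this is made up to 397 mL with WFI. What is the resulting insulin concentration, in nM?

208 nM

Overall dilution factor = 10 × 20 × 39.98 × 14.98 = 1.20 × 10⁵.
24.9 mM / 1.20 × 10⁵ = 2.08 × 10⁻⁴ mM = 208 nM.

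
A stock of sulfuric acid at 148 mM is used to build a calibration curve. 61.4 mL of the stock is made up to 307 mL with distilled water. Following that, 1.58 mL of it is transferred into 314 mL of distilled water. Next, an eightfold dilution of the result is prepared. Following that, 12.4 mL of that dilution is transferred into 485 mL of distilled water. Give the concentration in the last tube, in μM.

Overall dilution factor = 5 × 199.7 × 8 × 40.11 = 3.20 × 10⁵.
148 mM / 3.20 × 10⁵ = 4.62 × 10⁻⁴ mM = 0.462 μM.

0.462 μM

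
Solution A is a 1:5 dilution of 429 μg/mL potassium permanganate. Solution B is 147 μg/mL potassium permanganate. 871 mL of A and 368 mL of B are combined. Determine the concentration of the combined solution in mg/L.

104 mg/L

C_A = 429 μg/mL / 5 = 85.8 μg/mL.
C_mix = (C_A·V_A + C_B·V_B)/(V_A + V_B) = (85.8×871 + 147×368) / 1239 = 104 μg/mL = 104 mg/L.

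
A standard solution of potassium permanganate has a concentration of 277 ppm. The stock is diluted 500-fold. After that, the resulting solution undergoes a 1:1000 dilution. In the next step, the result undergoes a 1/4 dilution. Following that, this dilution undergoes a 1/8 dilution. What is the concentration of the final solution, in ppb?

Overall dilution factor = 500 × 1000 × 4 × 8 = 1.60 × 10⁷.
277 ppm / 1.60 × 10⁷ = 1.73 × 10⁻⁵ ppm = 0.0173 ppb.

0.0173 ppb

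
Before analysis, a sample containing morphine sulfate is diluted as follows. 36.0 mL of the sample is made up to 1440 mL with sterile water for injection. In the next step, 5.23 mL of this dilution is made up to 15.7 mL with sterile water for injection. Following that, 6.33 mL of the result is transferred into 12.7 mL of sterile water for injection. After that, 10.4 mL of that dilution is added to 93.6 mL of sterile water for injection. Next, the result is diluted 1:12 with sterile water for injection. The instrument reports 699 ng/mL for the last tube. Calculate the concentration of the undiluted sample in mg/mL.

30.3 mg/mL

Overall dilution factor = 40 × 3.002 × 3.006 × 10 × 12 = 4.33 × 10⁴.
Original = 699 ng/mL × 4.33 × 10⁴ = 3.03 × 10⁷ ng/mL = 30.3 mg/mL.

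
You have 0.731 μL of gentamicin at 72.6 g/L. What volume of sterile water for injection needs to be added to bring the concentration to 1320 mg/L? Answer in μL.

39.5 μL

1320 mg/L = 1.32 g/L.
V₂ = C₁V₁/C₂ = 72.6 × 0.731 / 1.32 = 40.2 μL.
Diluent to add = V₂ − V₁ = 40.2 − 0.731 = 39.5 μL.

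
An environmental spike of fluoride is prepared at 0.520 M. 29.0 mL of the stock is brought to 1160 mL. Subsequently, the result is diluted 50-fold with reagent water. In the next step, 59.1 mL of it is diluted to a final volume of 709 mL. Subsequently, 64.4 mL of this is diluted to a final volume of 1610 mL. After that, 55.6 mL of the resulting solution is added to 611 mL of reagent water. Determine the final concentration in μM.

0.0723 μM

Overall dilution factor = 40 × 50 × 12.00 × 25 × 11.99 = 7.19 × 10⁶.
0.520 M / 7.19 × 10⁶ = 7.23 × 10⁻⁸ M = 0.0723 μM.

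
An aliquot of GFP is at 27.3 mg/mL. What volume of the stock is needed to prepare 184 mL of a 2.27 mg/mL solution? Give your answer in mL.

V₁ = C₂V₂/C₁ = 2.27 × 184 / 27.3 = 15.3 mL.

15.3 mL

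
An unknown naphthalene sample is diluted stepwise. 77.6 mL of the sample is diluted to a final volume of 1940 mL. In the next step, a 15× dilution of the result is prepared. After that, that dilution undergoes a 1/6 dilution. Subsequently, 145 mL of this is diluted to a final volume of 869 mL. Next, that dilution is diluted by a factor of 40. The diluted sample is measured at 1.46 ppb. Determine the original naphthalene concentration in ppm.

787 ppm

Overall dilution factor = 25 × 15 × 6 × 5.993 × 40 = 5.39 × 10⁵.
Original = 1.46 ppb × 5.39 × 10⁵ = 7.87 × 10⁵ ppb = 787 ppm.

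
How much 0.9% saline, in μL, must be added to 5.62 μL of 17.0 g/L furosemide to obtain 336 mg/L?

336 mg/L = 0.336 g/L.
V₂ = C₁V₁/C₂ = 17.0 × 5.62 / 0.336 = 284 μL.
Diluent to add = V₂ − V₁ = 284 − 5.62 = 279 μL.

279 μL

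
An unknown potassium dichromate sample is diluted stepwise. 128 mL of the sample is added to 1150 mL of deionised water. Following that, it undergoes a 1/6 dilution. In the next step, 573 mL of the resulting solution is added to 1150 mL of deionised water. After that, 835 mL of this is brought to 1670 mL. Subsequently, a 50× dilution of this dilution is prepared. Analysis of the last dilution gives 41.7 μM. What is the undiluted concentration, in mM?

751 mM

Overall dilution factor = 9.984 × 6 × 3.007 × 2 × 50 = 1.80 × 10⁴.
Original = 41.7 μM × 1.80 × 10⁴ = 7.51 × 10⁵ μM = 751 mM.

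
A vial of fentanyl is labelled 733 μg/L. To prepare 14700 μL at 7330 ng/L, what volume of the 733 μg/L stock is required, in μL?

147 μL

7330 ng/L = 7.33 μg/L.
V₁ = C₂V₂/C₁ = 7.33 × 14700 / 733 = 147 μL.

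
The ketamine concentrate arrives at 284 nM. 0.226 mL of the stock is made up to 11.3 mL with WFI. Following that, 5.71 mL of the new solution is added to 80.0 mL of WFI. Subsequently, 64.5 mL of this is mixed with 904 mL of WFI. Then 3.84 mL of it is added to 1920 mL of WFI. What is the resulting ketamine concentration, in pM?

0.0503 pM

Overall dilution factor = 50 × 15.01 × 15.02 × 501 = 5.65 × 10⁶.
284 nM / 5.65 × 10⁶ = 5.03 × 10⁻⁵ nM = 0.0503 pM.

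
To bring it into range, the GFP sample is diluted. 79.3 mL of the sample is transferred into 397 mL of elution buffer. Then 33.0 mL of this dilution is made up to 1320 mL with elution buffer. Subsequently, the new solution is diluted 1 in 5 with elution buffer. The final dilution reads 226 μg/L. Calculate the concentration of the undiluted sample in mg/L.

Overall dilution factor = 6.006 × 40 × 5 = 1201.
Original = 226 μg/L × 1201 = 2.71 × 10⁵ μg/L = 271 mg/L.

271 mg/L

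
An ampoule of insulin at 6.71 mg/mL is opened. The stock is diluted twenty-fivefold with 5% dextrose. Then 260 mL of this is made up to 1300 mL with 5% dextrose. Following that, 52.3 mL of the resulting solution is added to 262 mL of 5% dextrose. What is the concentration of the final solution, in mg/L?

Overall dilution factor = 25 × 5 × 6.010 = 751.
6.71 mg/mL / 751 = 8.93 × 10⁻³ mg/mL = 8.93 mg/L.

8.93 mg/L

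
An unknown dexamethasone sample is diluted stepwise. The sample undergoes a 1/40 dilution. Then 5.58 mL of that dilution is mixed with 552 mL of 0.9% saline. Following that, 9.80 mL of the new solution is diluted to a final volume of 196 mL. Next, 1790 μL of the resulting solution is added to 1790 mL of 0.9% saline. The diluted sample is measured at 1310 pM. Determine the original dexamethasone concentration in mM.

Overall dilution factor = 40 × 99.92 × 20 × 1001 = 8.00 × 10⁷.
Original = 1310 pM × 8.00 × 10⁷ = 1.05 × 10¹¹ pM = 105 mM.

105 mM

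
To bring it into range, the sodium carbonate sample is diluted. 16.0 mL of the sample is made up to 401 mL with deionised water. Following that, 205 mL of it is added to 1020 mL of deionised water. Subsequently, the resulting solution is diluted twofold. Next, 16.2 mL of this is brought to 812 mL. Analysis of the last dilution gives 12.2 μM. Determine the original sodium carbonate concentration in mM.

Overall dilution factor = 25.06 × 5.976 × 2 × 50.12 = 1.50 × 10⁴.
Original = 12.2 μM × 1.50 × 10⁴ = 1.83 × 10⁵ μM = 183 mM.

183 mM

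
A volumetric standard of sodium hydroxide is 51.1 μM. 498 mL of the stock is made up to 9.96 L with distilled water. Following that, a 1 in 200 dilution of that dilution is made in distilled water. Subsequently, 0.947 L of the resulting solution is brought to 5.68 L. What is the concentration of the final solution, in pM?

2130 pM

Overall dilution factor = 20 × 200 × 5.998 = 2.40 × 10⁴.
51.1 μM / 2.40 × 10⁴ = 2.13 × 10⁻³ μM = 2130 pM.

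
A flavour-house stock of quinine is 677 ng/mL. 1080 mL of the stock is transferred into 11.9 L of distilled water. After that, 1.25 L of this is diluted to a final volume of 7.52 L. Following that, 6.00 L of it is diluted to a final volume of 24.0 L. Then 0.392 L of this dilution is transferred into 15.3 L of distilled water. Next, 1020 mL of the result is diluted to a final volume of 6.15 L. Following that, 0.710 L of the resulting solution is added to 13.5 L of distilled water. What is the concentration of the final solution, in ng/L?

Overall dilution factor = 12.02 × 6.016 × 4 × 40.03 × 6.029 × 20.01 = 1.40 × 10⁶.
677 ng/mL / 1.40 × 10⁶ = 4.85 × 10⁻⁴ ng/mL = 0.485 ng/L.

0.485 ng/L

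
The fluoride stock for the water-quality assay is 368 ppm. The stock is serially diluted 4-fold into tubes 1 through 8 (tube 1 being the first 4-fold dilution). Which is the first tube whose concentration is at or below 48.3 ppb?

tube 7

Tube n has concentration 368 ppm / 4ⁿ.
Need 4ⁿ ≥ 368 ppm / 48.3 ppb = 7619, so n ≥ 6.45.
First such tube: n = 7.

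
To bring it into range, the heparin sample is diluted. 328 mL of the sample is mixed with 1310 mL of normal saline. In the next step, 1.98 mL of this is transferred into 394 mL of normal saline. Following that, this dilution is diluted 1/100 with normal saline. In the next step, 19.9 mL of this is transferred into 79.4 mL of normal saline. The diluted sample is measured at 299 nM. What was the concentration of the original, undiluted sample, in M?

0.149 M

Overall dilution factor = 4.994 × 200.0 × 100 × 4.990 = 4.98 × 10⁵.
Original = 299 nM × 4.98 × 10⁵ = 1.49 × 10⁸ nM = 0.149 M.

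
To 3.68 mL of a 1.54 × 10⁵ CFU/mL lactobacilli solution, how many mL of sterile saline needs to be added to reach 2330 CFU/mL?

V₂ = C₁V₁/C₂ = 1.54 × 10⁵ × 3.68 / 2330 = 243 mL.
Diluent to add = V₂ − V₁ = 243 − 3.68 = 240 mL.

240 mL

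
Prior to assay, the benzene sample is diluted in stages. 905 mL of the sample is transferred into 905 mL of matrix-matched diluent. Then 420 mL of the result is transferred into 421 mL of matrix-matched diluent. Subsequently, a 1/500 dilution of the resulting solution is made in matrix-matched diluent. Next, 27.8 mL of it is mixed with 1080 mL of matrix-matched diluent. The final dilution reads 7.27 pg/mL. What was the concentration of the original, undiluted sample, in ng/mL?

Overall dilution factor = 2 × 2.002 × 500 × 39.85 = 7.98 × 10⁴.
Original = 7.27 pg/mL × 7.98 × 10⁴ = 5.80 × 10⁵ pg/mL = 580 ng/mL.

580 ng/mL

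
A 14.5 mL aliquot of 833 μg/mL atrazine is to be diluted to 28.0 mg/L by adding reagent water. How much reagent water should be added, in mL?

417 mL

28.0 mg/L = 28.0 μg/mL.
V₂ = C₁V₁/C₂ = 833 × 14.5 / 28.0 = 431 mL.
Diluent to add = V₂ − V₁ = 431 − 14.5 = 417 mL.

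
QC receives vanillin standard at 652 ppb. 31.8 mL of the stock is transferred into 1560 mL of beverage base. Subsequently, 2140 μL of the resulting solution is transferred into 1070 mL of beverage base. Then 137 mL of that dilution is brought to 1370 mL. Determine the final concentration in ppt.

Overall dilution factor = 50.06 × 501 × 10 = 2.51 × 10⁵.
652 ppb / 2.51 × 10⁵ = 2.60 × 10⁻³ ppb = 2.60 ppt.

2.60 ppt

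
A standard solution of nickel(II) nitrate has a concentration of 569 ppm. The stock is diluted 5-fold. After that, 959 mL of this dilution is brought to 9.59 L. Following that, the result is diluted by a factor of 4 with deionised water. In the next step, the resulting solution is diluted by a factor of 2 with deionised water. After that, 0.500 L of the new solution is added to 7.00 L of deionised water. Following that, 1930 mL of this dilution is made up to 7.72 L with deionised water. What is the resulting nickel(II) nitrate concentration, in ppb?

23.7 ppb

Overall dilution factor = 5 × 10 × 4 × 2 × 15 × 4 = 2.40 × 10⁴.
569 ppm / 2.40 × 10⁴ = 0.0237 ppm = 23.7 ppb.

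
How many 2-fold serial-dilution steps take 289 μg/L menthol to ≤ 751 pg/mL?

Need 2ⁿ ≥ 385, so n ≥ log(385)/log(2) = 8.59.
Minimum whole steps: n = 9.

9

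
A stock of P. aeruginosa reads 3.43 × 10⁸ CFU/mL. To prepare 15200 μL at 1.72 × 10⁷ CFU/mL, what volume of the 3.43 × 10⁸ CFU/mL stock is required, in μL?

762 μL

V₁ = C₂V₂/C₁ = 1.72 × 10⁷ × 15200 / 3.43 × 10⁸ = 762 μL.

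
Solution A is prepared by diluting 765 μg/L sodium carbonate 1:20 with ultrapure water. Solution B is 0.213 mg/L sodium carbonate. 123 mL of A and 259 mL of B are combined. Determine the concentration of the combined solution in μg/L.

C_A = 765 μg/L / 20 = 38.2 μg/L.
C_B = 0.213 mg/L = 213 μg/L.
C_mix = (C_A·V_A + C_B·V_B)/(V_A + V_B) = (38.2×123 + 213×259) / 382.0 = 157 μg/L.

157 μg/L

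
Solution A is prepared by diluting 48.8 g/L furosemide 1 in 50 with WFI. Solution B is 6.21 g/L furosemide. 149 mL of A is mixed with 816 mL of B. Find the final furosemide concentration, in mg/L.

C_A = 48.8 g/L / 50 = 0.976 g/L.
C_mix = (C_A·V_A + C_B·V_B)/(V_A + V_B) = (0.976×149 + 6.21×816) / 965.0 = 5.40 g/L = 5400 mg/L.

5400 mg/L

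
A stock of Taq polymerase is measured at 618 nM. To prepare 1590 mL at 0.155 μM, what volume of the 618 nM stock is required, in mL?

399 mL

0.155 μM = 155 nM.
V₁ = C₂V₂/C₁ = 155 × 1590 / 618 = 399 mL.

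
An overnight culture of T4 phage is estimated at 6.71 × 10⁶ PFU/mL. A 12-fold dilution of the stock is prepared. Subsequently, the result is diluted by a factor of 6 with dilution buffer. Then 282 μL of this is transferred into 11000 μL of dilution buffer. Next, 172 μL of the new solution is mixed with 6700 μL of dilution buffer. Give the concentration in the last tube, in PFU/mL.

Overall dilution factor = 12 × 6 × 40.01 × 39.95 = 1.15 × 10⁵.
6.71 × 10⁶ PFU/mL / 1.15 × 10⁵ = 58.3 PFU/mL.

58.3 PFU/mL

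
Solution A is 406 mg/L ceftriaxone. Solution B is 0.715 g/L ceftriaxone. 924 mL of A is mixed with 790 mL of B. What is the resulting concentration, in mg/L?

C_B = 0.715 g/L = 715 mg/L.
C_mix = (C_A·V_A + C_B·V_B)/(V_A + V_B) = (406×924 + 715×790) / 1714 = 548 mg/L.

548 mg/L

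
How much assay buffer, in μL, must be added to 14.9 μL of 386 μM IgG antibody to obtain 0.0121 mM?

460 μL

0.0121 mM = 12.1 μM.
V₂ = C₁V₁/C₂ = 386 × 14.9 / 12.1 = 475 μL.
Diluent to add = V₂ − V₁ = 475 − 14.9 = 460 μL.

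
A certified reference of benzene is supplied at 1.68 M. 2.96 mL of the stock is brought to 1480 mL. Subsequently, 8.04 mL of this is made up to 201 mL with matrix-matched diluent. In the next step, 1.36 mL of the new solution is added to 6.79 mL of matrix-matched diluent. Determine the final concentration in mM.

0.0224 mM

Overall dilution factor = 500 × 25 × 5.993 = 7.49 × 10⁴.
1.68 M / 7.49 × 10⁴ = 2.24 × 10⁻⁵ M = 0.0224 mM.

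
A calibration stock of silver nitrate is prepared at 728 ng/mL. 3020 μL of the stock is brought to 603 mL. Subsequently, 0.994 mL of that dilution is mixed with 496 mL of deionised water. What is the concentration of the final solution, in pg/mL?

Overall dilution factor = 199.7 × 500.0 = 9.98 × 10⁴.
728 ng/mL / 9.98 × 10⁴ = 7.29 × 10⁻³ ng/mL = 7.29 pg/mL.

7.29 pg/mL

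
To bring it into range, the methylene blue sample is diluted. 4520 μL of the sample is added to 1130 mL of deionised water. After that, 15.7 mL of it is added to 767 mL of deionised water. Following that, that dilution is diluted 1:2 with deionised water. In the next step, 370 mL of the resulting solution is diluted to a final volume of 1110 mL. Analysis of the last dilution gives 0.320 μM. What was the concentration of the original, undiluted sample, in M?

0.0240 M

Overall dilution factor = 251 × 49.85 × 2 × 3 = 7.51 × 10⁴.
Original = 0.320 μM × 7.51 × 10⁴ = 2.40 × 10⁴ μM = 0.0240 M.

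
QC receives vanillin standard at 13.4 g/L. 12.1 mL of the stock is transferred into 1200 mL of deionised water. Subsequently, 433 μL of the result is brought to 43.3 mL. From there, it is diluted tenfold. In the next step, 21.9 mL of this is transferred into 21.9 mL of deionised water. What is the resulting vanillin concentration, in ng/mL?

66.9 ng/mL

Overall dilution factor = 100.2 × 100 × 10 × 2 = 2.00 × 10⁵.
13.4 g/L / 2.00 × 10⁵ = 6.69 × 10⁻⁵ g/L = 66.9 ng/mL.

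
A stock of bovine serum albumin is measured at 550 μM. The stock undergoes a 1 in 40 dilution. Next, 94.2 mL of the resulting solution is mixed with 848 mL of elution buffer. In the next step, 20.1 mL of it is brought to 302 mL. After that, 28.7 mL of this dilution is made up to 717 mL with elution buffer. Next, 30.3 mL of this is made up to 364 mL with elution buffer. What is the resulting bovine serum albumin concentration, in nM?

Overall dilution factor = 40 × 10.00 × 15.02 × 24.98 × 12.01 = 1.80 × 10⁶.
550 μM / 1.80 × 10⁶ = 3.05 × 10⁻⁴ μM = 0.305 nM.

0.305 nM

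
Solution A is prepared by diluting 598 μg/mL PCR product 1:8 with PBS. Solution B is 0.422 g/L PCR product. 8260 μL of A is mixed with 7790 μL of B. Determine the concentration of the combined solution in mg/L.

243 mg/L

C_A = 598 μg/mL / 8 = 74.8 μg/mL.
C_B = 0.422 g/L = 422 μg/mL.
C_mix = (C_A·V_A + C_B·V_B)/(V_A + V_B) = (74.8×8260 + 422×7790) / 16050 = 243 μg/mL = 243 mg/L.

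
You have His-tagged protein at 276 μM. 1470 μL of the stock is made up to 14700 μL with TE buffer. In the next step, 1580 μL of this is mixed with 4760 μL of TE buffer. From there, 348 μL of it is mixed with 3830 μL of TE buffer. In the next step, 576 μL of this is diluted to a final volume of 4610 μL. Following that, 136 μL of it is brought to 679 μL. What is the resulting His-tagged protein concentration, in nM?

14.3 nM

Overall dilution factor = 10 × 4.013 × 12.01 × 8.003 × 4.993 = 1.92 × 10⁴.
276 μM / 1.92 × 10⁴ = 0.0143 μM = 14.3 nM.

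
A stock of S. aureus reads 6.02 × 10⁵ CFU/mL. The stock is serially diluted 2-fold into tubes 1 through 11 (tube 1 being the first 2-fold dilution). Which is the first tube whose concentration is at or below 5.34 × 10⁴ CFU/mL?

Tube n has concentration 6.02 × 10⁵ CFU/mL / 2ⁿ.
Need 2ⁿ ≥ 6.02 × 10⁵ CFU/mL / 5.34 × 10⁴ CFU/mL = 11.3, so n ≥ 3.49.
First such tube: n = 4.

tube 4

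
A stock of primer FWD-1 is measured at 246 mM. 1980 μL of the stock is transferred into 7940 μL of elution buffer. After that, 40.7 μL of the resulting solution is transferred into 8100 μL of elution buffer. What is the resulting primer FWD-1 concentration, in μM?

245 μM

Overall dilution factor = 5.010 × 200.0 = 1002.
246 mM / 1002 = 0.245 mM = 245 μM.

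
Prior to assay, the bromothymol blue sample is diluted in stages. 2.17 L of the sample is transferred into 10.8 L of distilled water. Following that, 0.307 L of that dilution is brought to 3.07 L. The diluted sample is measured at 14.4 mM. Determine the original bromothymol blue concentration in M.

0.861 M

Overall dilution factor = 5.977 × 10 = 59.8.
Original = 14.4 mM × 59.8 = 861 mM = 0.861 M.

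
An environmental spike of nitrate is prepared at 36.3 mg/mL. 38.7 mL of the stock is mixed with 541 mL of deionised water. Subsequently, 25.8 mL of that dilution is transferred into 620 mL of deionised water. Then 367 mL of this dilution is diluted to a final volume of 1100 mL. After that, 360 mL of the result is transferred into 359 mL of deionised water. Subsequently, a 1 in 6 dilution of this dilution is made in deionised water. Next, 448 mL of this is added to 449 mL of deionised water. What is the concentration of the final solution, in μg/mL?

1.35 μg/mL

Overall dilution factor = 14.98 × 25.03 × 2.997 × 1.997 × 6 × 2.002 = 2.70 × 10⁴.
36.3 mg/mL / 2.70 × 10⁴ = 1.35 × 10⁻³ mg/mL = 1.35 μg/mL.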